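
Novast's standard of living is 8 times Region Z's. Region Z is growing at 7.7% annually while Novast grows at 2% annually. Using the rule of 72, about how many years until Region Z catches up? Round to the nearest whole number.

What matters is the difference: 5.7 pp.
Rule of 72 on the gap: the ratio halves every 72/5.7 ≈ 12.63 years.
An 8 times gap closes after 3 halvings: 3 × 12.63 ≈ 38 years.

around 38 years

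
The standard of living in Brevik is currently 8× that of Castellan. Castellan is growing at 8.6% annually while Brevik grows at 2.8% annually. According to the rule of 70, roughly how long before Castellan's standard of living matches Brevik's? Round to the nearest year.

The growth-rate gap is 8.6% − 2.8% = 5.8 percentage points.
So the ratio between them halves every 70/5.8 ≈ 12.07 years.
An 8× gap closes after 3 halvings: 3 × 12.07 ≈ 36 years.

≈ 36 years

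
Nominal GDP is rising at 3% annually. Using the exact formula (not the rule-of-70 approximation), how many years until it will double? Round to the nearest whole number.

23 years

t = ln(2) / ln(1 + 0.03) = 0.6931 / 0.029559 ≈ 23.45.
≈ 23 years.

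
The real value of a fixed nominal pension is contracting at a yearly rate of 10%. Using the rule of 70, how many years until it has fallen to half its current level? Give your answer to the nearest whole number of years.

Halving time ≈ 70 / 10 = 7.00 → 7 years.

about 7 years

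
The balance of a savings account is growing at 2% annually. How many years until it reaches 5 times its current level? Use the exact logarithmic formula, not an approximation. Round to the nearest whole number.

t = ln(5) / ln(1 + 0.02) = 1.6094 / 0.019803 ≈ 81.27.
≈ 81 years.

81 years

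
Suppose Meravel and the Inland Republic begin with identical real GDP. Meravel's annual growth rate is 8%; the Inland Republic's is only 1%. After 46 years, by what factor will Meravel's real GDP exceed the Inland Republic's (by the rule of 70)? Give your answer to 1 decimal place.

Rate gap = 8% − 1% = 7 points.
The ratio doubles every 70/7 ≈ 10.00 years.
46/10.00 ≈ 4.60 doublings → ratio ≈ 2^4.60 ≈ 24.3.

around 24.3 times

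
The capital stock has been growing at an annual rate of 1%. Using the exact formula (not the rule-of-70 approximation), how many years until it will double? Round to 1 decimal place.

69.7 years

t = ln(2) / ln(1 + 0.01) = 0.6931 / 0.009950 ≈ 69.66.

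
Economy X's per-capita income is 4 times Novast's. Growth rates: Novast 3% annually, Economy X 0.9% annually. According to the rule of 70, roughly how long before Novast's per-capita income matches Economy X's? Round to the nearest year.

What matters is the difference: 2.1 pp.
Rule of 70 on the gap: the ratio halves every 70/2.1 ≈ 33.33 years.
A 4 times gap closes after 2 halvings: 2 × 33.33 ≈ 67 years.

about 67 years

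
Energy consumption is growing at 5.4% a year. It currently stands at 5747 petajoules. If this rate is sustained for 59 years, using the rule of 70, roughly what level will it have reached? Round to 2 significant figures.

≈ 130000 petajoules

It doubles every 70/5.4 ≈ 12.96 years, so 59 years is 4.55 doublings.
2^4.55 ≈ 23.43; 5747 × 23.43 ≈ 130000 petajoules.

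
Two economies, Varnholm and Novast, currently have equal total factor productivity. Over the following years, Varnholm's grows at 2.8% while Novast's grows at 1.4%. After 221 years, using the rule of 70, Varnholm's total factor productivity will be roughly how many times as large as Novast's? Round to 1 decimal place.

Rate gap = 2.8% − 1.4% = 1.4 points.
The ratio doubles every 70/1.4 ≈ 50.00 years.
221/50.00 ≈ 4.42 doublings → ratio ≈ 2^4.42 ≈ 21.4.

roughly 21.4 times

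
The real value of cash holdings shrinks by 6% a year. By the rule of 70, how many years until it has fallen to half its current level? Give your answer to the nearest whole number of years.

about 12 years

Falling at 6%, it halves about every 70/6 = 11.67 years.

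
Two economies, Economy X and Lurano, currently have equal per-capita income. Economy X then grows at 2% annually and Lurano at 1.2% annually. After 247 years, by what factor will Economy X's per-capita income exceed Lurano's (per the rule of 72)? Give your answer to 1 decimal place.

Rate gap = 2% − 1.2% = 0.8 points.
The ratio doubles every 72/0.8 ≈ 90.00 years.
247/90.00 ≈ 2.74 doublings → ratio ≈ 2^2.74 ≈ 6.7.

about 6.7 times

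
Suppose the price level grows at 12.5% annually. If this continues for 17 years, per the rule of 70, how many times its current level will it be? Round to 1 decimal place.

Doubling time ≈ 70/12.5 = 5.60 years.
17 years / 5.60 ≈ 3.04 doublings → factor 2^3.04 ≈ 8.2.

around 8.2 times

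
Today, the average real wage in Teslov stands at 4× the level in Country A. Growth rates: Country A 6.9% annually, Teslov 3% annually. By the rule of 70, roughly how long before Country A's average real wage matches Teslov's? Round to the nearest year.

approximately 36 years

What matters is the difference: 3.9 pp.
Rule of 70 on the gap: the ratio halves every 70/3.9 ≈ 17.95 years.
A 4× gap closes after 2 halvings: 2 × 17.95 ≈ 36 years.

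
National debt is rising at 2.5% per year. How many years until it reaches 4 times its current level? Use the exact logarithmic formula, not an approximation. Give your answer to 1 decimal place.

56.1 years

t = ln(4) / ln(1 + 0.025) = 1.3863 / 0.024693 ≈ 56.14.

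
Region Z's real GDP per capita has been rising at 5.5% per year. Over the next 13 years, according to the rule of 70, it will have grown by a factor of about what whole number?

Doubling time ≈ 70/5.5 = 12.73 years.
13/12.73 ≈ 1 doubling, so about 2^1 = 2×.

approximately 2 times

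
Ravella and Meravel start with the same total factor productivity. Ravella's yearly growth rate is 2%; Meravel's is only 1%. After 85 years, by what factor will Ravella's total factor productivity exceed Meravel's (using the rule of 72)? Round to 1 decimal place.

Rate gap = 2% − 1% = 1 point.
The ratio doubles every 72/1 ≈ 72.00 years.
85/72.00 ≈ 1.18 doublings → ratio ≈ 2^1.18 ≈ 2.3.

roughly 2.3 times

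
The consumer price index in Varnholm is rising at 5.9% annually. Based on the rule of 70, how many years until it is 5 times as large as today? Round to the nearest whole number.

At 5.9% it doubles every 70/5.9 ≈ 11.86 years.
5× is log₂ 5 ≈ 2.32 doublings, so ≈ 2.32 × 11.86 = 28 years.

about 28 years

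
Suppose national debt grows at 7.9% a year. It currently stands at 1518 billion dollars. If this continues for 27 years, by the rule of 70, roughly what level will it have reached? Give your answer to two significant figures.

about 13000 billion dollars

It doubles every 70/7.9 ≈ 8.86 years, so 27 years is 3.05 doublings.
2^3.05 ≈ 8.28; 1518 × 8.28 ≈ 13000 billion dollars.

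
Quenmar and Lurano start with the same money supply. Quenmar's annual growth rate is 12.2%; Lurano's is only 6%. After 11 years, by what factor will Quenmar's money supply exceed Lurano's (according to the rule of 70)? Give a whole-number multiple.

Rate gap = 12.2% − 6% = 6.2 points.
The ratio doubles every 70/6.2 ≈ 11.29 years.
11/11.29 ≈ 0.97 doublings → ratio ≈ 2^0.97 ≈ 2.

roughly 2 times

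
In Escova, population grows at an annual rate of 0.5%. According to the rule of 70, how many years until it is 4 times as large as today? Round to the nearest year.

One doubling takes 70/0.5 = 140.00 years.
Getting to 4× needs 2 doublings: 2 × 140.00 ≈ 280 years.

roughly 280 years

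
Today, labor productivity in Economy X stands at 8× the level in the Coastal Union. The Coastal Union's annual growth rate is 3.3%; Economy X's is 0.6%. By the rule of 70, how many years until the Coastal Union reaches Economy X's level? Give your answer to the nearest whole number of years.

roughly 78 years

What matters is the difference: 2.7 pp.
Rule of 70 on the gap: the ratio halves every 70/2.7 ≈ 25.93 years.
An 8× gap closes after 3 halvings: 3 × 25.93 ≈ 78 years.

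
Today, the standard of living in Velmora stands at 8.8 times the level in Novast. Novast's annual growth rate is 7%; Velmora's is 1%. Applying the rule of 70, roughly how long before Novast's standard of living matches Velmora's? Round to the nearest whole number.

Novast gains on Velmora at 7% − 1% = 6 points a year.
At that relative rate the gap halves every 70/6 ≈ 11.67 years.
An 8.8 times gap takes log₂(8.8) ≈ 3.14 halvings to close: 3.14 × 11.67 ≈ 37 years.

37 years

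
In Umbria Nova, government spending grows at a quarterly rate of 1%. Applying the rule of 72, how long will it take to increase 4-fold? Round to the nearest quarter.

144 quarters

Doubling time ≈ 72/1 = 72.00 quarters.
4 = 2^2, so 2 doublings → 144 quarters.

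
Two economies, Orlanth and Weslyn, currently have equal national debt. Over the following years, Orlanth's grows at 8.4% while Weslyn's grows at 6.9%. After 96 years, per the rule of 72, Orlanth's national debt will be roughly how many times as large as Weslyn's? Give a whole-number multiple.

about 4 times

Rate gap = 8.4% − 6.9% = 1.5 points.
The ratio doubles every 72/1.5 ≈ 48.00 years.
96/48.00 ≈ 2.00 doublings → ratio ≈ 2^2.00 ≈ 4.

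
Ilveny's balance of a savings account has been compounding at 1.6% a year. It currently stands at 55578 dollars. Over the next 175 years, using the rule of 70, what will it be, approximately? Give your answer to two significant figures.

roughly 890000 dollars

It doubles every 70/1.6 ≈ 43.75 years, so 175 years is 4.00 doublings.
2^4.00 ≈ 16.00; 55578 × 16.00 ≈ 890000 dollars.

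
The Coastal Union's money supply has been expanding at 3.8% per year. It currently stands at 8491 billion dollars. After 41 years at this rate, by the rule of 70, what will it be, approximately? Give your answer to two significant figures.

Doubling time ≈ 70/3.8 = 18.42 years.
41 years is 41/18.42 ≈ 2.23 doublings, a factor of 2^2.23 ≈ 4.69.
8491 × 4.69 ≈ 40000 billion dollars.

around 40000 billion dollars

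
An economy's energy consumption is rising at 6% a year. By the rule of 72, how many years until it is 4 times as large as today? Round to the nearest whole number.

≈ 24 years

At 6% it doubles every 72/6 ≈ 12.00 years.
4 = 2^2, so 2 doublings → 24 years.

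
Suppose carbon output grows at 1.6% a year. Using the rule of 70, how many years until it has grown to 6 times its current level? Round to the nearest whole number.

Doubling time ≈ 70/1.6 = 43.75 years.
Reaching 6× takes log₂(6) ≈ 2.58 doublings.
2.58 × 43.75 ≈ 113 years.

roughly 113 years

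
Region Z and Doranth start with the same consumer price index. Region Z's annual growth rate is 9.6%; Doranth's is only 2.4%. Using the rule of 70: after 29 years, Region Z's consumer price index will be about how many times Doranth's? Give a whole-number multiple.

8 times

Rate gap = 9.6% − 2.4% = 7.2 points.
The ratio doubles every 70/7.2 ≈ 9.72 years.
29/9.72 ≈ 2.98 doublings → ratio ≈ 2^2.98 ≈ 8.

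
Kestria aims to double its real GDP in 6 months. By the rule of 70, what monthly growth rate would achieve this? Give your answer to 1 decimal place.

70 / 6 ≈ 11.67, so about 11.7% per month.

≈ 11.7%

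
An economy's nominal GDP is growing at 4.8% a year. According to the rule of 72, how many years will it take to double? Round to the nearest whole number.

72/4.8 ≈ 15.00, so it doubles roughly every 15 years.

approximately 15 years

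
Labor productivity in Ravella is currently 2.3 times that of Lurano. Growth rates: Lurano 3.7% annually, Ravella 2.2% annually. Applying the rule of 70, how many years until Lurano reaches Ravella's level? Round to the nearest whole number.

56 years

The growth-rate gap is 3.7% − 2.2% = 1.5 percentage points.
So the ratio between them halves every 70/1.5 ≈ 46.67 years.
A 2.3 times gap takes log₂(2.3) ≈ 1.20 halvings to close: 1.20 × 46.67 ≈ 56 years.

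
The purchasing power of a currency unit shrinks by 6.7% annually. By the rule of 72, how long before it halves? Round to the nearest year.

about 11 years

The rule works in reverse for decay: 72/6.7 ≈ 10.75 years to halve.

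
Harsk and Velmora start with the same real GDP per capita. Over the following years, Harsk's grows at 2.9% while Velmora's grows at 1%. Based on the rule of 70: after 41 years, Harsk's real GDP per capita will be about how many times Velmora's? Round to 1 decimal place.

approximately 2.2 times

Harsk pulls ahead at 1.9 pp per year, so the ratio doubles every 70/1.9 ≈ 36.84 years.
In 41 years that's 1.11 doublings: 2^1.11 ≈ 2.2.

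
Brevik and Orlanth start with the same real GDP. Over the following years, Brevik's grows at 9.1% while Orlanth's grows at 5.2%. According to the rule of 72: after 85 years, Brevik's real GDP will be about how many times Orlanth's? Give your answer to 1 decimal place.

Rate gap = 9.1% − 5.2% = 3.9 points.
The ratio doubles every 72/3.9 ≈ 18.46 years.
85/18.46 ≈ 4.60 doublings → ratio ≈ 2^4.60 ≈ 24.3.

about 24.3 times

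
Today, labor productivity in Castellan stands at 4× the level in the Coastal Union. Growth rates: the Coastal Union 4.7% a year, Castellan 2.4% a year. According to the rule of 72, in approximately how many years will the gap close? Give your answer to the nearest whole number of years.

What matters is the difference: 2.3 pp.
Rule of 72 on the gap: the ratio halves every 72/2.3 ≈ 31.30 years.
A 4× gap closes after 2 halvings: 2 × 31.30 ≈ 63 years.

about 63 years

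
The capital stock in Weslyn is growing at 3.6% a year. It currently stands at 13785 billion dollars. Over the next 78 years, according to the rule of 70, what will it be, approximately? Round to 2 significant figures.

220000 billion dollars

It doubles every 70/3.6 ≈ 19.44 years, so 78 years is 4.01 doublings.
2^4.01 ≈ 16.11; 13785 × 16.11 ≈ 220000 billion dollars.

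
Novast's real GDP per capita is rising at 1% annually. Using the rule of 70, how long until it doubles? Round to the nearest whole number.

Doubling time ≈ 70 / 1 = 70.00 years.

approximately 70 years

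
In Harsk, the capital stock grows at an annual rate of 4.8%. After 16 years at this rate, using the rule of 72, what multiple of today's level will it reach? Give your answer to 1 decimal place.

Doubling time ≈ 72/4.8 = 15.00 years.
16 years / 15.00 ≈ 1.07 doublings → factor 2^1.07 ≈ 2.1.

about 2.1 times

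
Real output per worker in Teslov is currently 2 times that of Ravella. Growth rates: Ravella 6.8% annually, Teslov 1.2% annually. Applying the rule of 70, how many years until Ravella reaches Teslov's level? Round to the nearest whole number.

The growth-rate gap is 6.8% − 1.2% = 5.6 percentage points.
So the ratio between them halves every 70/5.6 ≈ 12.50 years.
A 2 times gap closes after 1 halving: 1 × 12.50 ≈ 13 years.

≈ 13 years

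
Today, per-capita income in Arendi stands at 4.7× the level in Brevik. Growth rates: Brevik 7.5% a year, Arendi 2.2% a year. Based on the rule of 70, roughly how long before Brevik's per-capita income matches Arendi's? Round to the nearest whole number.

around 29 years

What matters is the difference: 5.3 pp.
Rule of 70 on the gap: the ratio halves every 70/5.3 ≈ 13.21 years.
A 4.7× gap takes log₂(4.7) ≈ 2.23 halvings to close: 2.23 × 13.21 ≈ 29 years.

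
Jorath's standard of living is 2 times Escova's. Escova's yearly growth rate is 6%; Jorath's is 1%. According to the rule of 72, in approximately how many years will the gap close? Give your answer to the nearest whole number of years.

The growth-rate gap is 6% − 1% = 5 percentage points.
So the ratio between them halves every 72/5 ≈ 14.40 years.
A 2 times gap closes after 1 halving: 1 × 14.40 ≈ 14 years.

≈ 14 years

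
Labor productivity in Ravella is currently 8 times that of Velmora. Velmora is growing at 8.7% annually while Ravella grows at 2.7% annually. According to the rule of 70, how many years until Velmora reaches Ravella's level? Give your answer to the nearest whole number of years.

about 35 years

The growth-rate gap is 8.7% − 2.7% = 6 percentage points.
So the ratio between them halves every 70/6 ≈ 11.67 years.
An 8 times gap closes after 3 halvings: 3 × 11.67 ≈ 35 years.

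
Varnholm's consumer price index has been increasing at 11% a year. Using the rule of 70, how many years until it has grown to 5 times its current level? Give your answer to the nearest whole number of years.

At 11% it doubles every 70/11 ≈ 6.36 years.
5× is log₂ 5 ≈ 2.32 doublings, so ≈ 2.32 × 6.36 = 15 years.

about 15 years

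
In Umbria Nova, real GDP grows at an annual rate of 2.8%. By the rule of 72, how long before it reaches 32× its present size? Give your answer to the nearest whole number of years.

approximately 129 years

One doubling takes 72/2.8 = 25.71 years.
Getting to 32× needs 5 doublings: 5 × 25.71 ≈ 129 years.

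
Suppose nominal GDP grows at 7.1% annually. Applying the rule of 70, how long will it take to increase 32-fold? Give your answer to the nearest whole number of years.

Doubling time ≈ 70/7.1 = 9.86 years.
32 = 2^5, so 5 doublings → 49 years.

around 49 years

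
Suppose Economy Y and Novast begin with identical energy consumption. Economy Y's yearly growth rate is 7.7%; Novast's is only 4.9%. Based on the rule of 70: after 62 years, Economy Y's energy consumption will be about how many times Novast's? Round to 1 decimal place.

Economy Y pulls ahead at 2.8 pp per year, so the ratio doubles every 70/2.8 ≈ 25.00 years.
In 62 years that's 2.48 doublings: 2^2.48 ≈ 5.6.

≈ 5.6 times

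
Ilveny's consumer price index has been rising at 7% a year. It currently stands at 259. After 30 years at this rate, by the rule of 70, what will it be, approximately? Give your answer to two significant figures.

about 2100

It doubles every 70/7 ≈ 10.00 years, so 30 years is 3.00 doublings.
2^3.00 ≈ 8.00; 259 × 8.00 ≈ 2100.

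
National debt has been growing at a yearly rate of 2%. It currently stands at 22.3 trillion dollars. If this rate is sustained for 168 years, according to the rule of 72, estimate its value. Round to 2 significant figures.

Doubling time ≈ 72/2 = 36.00 years.
168 years is 168/36.00 ≈ 4.67 doublings, a factor of 2^4.67 ≈ 25.46.
22.3 × 25.46 ≈ 570 trillion dollars.

around 570 trillion dollars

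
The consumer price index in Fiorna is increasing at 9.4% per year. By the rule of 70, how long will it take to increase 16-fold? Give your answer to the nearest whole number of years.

about 30 years

Doubling time ≈ 70/9.4 = 7.45 years.
Getting to 16× needs 4 doublings: 4 × 7.45 ≈ 30 years.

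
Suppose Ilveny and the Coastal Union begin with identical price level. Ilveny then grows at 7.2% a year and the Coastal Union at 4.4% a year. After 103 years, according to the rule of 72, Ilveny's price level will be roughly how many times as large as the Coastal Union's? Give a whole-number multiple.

Rate gap = 7.2% − 4.4% = 2.8 points.
The ratio doubles every 72/2.8 ≈ 25.71 years.
103/25.71 ≈ 4.01 doublings → ratio ≈ 2^4.01 ≈ 16.

around 16 times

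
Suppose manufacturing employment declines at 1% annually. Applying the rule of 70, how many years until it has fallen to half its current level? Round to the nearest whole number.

about 70 years

The rule works in reverse for decay: 70/1 ≈ 70.00 years to halve.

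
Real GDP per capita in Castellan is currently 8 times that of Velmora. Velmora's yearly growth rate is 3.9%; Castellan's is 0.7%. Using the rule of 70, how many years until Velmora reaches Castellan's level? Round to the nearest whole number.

Velmora gains on Castellan at 3.9% − 0.7% = 3.2 points a year.
At that relative rate the gap halves every 70/3.2 ≈ 21.88 years.
An 8 times gap closes after 3 halvings: 3 × 21.88 ≈ 66 years.

roughly 66 years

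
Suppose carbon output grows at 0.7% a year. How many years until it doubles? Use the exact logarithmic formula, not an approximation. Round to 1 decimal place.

t = ln(2) / ln(1 + 0.007) = 0.6931 / 0.006976 ≈ 99.35.

99.4 years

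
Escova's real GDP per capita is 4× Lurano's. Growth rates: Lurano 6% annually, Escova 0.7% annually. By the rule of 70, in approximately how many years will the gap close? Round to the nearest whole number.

The growth-rate gap is 6% − 0.7% = 5.3 percentage points.
So the ratio between them halves every 70/5.3 ≈ 13.21 years.
A 4× gap closes after 2 halvings: 2 × 13.21 ≈ 26 years.

26 years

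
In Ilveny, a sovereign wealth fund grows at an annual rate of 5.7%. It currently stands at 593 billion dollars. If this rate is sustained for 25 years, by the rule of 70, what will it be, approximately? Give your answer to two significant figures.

2400 billion dollars

It doubles every 70/5.7 ≈ 12.28 years, so 25 years is 2.04 doublings.
2^2.04 ≈ 4.11; 593 × 4.11 ≈ 2400 billion dollars.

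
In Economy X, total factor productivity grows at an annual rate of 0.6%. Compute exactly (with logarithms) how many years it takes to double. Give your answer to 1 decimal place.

t = ln(2) / ln(1 + 0.006) = 0.6931 / 0.005982 ≈ 115.86.

115.9 years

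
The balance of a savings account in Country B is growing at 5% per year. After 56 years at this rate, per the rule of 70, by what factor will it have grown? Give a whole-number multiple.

At 5% one doubling takes ≈ 14.00 years; 56 years is 4 of them, so ×16.

around 16 times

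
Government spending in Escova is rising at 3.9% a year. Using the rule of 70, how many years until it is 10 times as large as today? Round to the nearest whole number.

One doubling takes 70/3.9 = 17.95 years.
10× is log₂ 10 ≈ 3.32 doublings, so ≈ 3.32 × 17.95 = 60 years.

around 60 years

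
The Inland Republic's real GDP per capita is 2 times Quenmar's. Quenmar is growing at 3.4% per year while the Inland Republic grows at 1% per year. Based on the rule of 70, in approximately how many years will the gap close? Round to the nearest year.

≈ 29 years

What matters is the difference: 2.4 pp.
Rule of 70 on the gap: the ratio halves every 70/2.4 ≈ 29.17 years.
A 2 times gap closes after 1 halving: 1 × 29.17 ≈ 29 years.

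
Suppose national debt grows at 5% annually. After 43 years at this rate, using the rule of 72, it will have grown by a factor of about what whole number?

Doubling time ≈ 72/5 = 14.40 years.
43/14.40 ≈ 3 doublings, so about 2^3 = 8×.

about 8 times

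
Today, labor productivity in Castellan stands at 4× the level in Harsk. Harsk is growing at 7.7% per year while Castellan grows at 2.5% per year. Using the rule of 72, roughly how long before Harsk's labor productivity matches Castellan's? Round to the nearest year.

Harsk gains on Castellan at 7.7% − 2.5% = 5.2 points a year.
At that relative rate the gap halves every 72/5.2 ≈ 13.85 years.
A 4× gap closes after 2 halvings: 2 × 13.85 ≈ 28 years.

≈ 28 years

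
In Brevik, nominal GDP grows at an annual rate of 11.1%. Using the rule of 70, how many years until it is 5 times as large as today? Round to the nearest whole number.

Doubling time ≈ 70/11.1 = 6.31 years.
Reaching 5× takes log₂(5) ≈ 2.32 doublings.
2.32 × 6.31 ≈ 15 years.

about 15 years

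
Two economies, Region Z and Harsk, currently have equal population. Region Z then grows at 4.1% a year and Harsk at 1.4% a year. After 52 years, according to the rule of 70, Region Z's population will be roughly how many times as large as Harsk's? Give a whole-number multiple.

Rate gap = 4.1% − 1.4% = 2.7 points.
The ratio doubles every 70/2.7 ≈ 25.93 years.
52/25.93 ≈ 2.01 doublings → ratio ≈ 2^2.01 ≈ 4.

≈ 4 times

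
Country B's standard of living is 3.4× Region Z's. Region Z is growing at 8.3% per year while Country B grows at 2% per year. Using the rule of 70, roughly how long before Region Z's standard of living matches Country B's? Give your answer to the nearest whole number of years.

The growth-rate gap is 8.3% − 2% = 6.3 percentage points.
So the ratio between them halves every 70/6.3 ≈ 11.11 years.
A 3.4× gap takes log₂(3.4) ≈ 1.77 halvings to close: 1.77 × 11.11 ≈ 20 years.

20 years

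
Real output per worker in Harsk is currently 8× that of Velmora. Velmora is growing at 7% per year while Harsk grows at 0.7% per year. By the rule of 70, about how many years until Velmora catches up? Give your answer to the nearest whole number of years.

≈ 33 years

The growth-rate gap is 7% − 0.7% = 6.3 percentage points.
So the ratio between them halves every 70/6.3 ≈ 11.11 years.
An 8× gap closes after 3 halvings: 3 × 11.11 ≈ 33 years.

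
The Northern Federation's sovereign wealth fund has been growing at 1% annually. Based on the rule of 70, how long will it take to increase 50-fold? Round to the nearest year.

≈ 395 years

At 1% it doubles every 70/1 ≈ 70.00 years.
50× is log₂ 50 ≈ 5.64 doublings, so ≈ 5.64 × 70.00 = 395 years.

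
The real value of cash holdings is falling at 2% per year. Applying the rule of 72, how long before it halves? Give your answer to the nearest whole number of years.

Halving time ≈ 72 / 2 = 36.00 → 36 years.

≈ 36 years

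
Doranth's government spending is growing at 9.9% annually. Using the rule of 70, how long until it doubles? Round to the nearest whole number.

≈ 7 years

70/9.9 ≈ 7.07, so it doubles roughly every 7 years.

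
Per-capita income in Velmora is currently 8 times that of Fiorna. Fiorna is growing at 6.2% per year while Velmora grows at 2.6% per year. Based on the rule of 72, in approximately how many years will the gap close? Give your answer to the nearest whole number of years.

about 60 years

The growth-rate gap is 6.2% − 2.6% = 3.6 percentage points.
So the ratio between them halves every 72/3.6 ≈ 20.00 years.
An 8 times gap closes after 3 halvings: 3 × 20.00 ≈ 60 years.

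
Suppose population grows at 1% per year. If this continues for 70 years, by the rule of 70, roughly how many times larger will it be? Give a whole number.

2 times

At 1% one doubling takes ≈ 70.00 years; 70 years is 1 of them, so ×2.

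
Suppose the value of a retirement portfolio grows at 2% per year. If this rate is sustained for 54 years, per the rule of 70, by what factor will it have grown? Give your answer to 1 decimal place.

Doubling time ≈ 70/2 = 35.00 years.
54 years / 35.00 ≈ 1.54 doublings → factor 2^1.54 ≈ 2.9.

≈ 2.9 times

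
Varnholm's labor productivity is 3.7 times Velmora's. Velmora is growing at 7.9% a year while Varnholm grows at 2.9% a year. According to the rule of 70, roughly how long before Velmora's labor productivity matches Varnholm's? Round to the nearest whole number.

The growth-rate gap is 7.9% − 2.9% = 5 percentage points.
So the ratio between them halves every 70/5 ≈ 14.00 years.
A 3.7 times gap takes log₂(3.7) ≈ 1.89 halvings to close: 1.89 × 14.00 ≈ 26 years.

≈ 26 years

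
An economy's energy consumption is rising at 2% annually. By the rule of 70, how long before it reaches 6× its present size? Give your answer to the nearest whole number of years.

around 90 years

One doubling takes 70/2 = 35.00 years.
Reaching 6× takes log₂(6) ≈ 2.58 doublings.
2.58 × 35.00 ≈ 90 years.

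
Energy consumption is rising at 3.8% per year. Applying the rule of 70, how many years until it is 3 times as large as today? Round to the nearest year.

At 3.8% it doubles every 70/3.8 ≈ 18.42 years.
3× is log₂ 3 ≈ 1.58 doublings, so ≈ 1.58 × 18.42 = 29 years.

roughly 29 years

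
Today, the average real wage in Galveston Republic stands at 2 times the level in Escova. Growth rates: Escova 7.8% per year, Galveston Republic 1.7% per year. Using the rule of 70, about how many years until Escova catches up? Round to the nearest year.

about 11 years

Escova gains on Galveston Republic at 7.8% − 1.7% = 6.1 points a year.
At that relative rate the gap halves every 70/6.1 ≈ 11.48 years.
A 2 times gap closes after 1 halving: 1 × 11.48 ≈ 11 years.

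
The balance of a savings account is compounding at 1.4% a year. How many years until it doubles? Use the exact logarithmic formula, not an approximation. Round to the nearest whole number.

50 years

t = ln(2) / ln(1 + 0.014) = 0.6931 / 0.013903 ≈ 49.85.
≈ 50 years.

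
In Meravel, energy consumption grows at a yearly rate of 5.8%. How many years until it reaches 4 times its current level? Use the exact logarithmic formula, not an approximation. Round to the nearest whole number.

t = ln(4) / ln(1 + 0.058) = 1.3863 / 0.056380 ≈ 24.59.
≈ 25 years.

25 years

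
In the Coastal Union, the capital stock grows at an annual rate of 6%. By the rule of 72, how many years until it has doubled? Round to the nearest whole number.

≈ 12 years

At 6%, doubling takes about 72/6 = 12.00 years.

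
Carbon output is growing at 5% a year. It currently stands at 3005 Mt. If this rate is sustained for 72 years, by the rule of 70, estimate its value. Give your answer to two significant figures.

It doubles every 70/5 ≈ 14.00 years, so 72 years is 5.14 doublings.
2^5.14 ≈ 35.26; 3005 × 35.26 ≈ 110000 Mt.

110000 Mt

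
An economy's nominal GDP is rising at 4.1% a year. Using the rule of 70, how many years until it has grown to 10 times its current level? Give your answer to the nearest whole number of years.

≈ 57 years

One doubling takes 70/4.1 = 17.07 years.
Reaching 10× takes log₂(10) ≈ 3.32 doublings.
3.32 × 17.07 ≈ 57 years.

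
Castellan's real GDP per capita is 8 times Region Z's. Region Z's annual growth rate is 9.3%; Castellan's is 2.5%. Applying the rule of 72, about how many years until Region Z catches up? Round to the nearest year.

Region Z gains on Castellan at 9.3% − 2.5% = 6.8 points a year.
At that relative rate the gap halves every 72/6.8 ≈ 10.59 years.
An 8 times gap closes after 3 halvings: 3 × 10.59 ≈ 32 years.

around 32 years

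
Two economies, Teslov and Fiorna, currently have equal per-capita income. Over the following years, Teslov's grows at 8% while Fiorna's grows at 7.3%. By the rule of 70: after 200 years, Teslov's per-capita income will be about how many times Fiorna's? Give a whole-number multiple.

roughly 4 times

Teslov pulls ahead at 0.7 pp per year, so the ratio doubles every 70/0.7 ≈ 100.00 years.
In 200 years that's 2.00 doublings: 2^2.00 ≈ 4.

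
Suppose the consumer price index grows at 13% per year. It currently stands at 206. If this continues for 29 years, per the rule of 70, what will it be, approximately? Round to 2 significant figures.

around 8600

It doubles every 70/13 ≈ 5.38 years, so 29 years is 5.39 doublings.
2^5.39 ≈ 41.93; 206 × 41.93 ≈ 8600.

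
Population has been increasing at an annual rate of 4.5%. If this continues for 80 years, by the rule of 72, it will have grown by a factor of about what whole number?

about 32 times

Doubling time ≈ 72/4.5 = 16.00 years.
80/16.00 ≈ 5 doublings, so about 2^5 = 32×.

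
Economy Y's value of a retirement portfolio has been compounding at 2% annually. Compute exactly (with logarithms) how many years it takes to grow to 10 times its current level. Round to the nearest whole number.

116 years

t = ln(10) / ln(1 + 0.02) = 2.3026 / 0.019803 ≈ 116.28.
≈ 116 years.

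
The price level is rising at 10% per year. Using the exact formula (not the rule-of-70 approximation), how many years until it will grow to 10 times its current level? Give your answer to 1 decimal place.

t = ln(10) / ln(1 + 0.1) = 2.3026 / 0.095310 ≈ 24.16.

24.2 years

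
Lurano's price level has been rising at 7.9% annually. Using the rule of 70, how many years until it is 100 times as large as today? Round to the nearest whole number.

Doubling time ≈ 70/7.9 = 8.86 years.
Reaching 100× takes log₂(100) ≈ 6.64 doublings.
6.64 × 8.86 ≈ 59 years.

≈ 59 years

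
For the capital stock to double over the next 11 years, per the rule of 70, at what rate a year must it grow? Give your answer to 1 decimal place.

70 / 11 ≈ 6.36, so about 6.4% a year.

6.4%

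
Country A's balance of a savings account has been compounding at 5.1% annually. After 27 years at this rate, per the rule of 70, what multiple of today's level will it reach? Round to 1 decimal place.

Doubles every ≈ 13.73 years (70/5.1).
27 years is 1.97 doublings; 2^1.97 ≈ 3.9×.

≈ 3.9 times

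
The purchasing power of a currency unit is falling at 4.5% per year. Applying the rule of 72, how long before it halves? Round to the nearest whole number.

Halving time ≈ 72 / 4.5 = 16.00 → 16 years.

around 16 years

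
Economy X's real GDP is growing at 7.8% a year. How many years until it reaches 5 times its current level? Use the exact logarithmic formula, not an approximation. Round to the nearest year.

21 years

t = ln(5) / ln(1 + 0.078) = 1.6094 / 0.075107 ≈ 21.43.
≈ 21 years.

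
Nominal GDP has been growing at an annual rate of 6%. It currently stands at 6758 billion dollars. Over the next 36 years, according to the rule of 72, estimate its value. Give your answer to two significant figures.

Doubling time ≈ 72/6 = 12.00 years.
36 years is 36/12.00 ≈ 3.00 doublings, a factor of 2^3.00 ≈ 8.00.
6758 × 8.00 ≈ 54000 billion dollars.

around 54000 billion dollars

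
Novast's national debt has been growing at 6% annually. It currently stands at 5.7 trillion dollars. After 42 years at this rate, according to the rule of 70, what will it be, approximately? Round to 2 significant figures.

around 69 trillion dollars

It doubles every 70/6 ≈ 11.67 years, so 42 years is 3.60 doublings.
2^3.60 ≈ 12.13; 5.7 × 12.13 ≈ 69 trillion dollars.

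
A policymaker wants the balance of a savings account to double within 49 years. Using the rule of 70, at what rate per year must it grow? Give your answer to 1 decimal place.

70 / 49 ≈ 1.43, so about 1.4% per year.

about 1.4%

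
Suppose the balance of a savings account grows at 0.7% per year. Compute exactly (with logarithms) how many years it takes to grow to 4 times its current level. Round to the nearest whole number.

t = ln(4) / ln(1 + 0.007) = 1.3863 / 0.006976 ≈ 198.72.
≈ 199 years.

199 years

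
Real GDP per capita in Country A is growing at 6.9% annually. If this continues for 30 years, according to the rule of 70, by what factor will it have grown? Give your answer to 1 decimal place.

Doubling time ≈ 70/6.9 = 10.14 years.
30 years / 10.14 ≈ 2.96 doublings → factor 2^2.96 ≈ 7.8.

about 7.8 times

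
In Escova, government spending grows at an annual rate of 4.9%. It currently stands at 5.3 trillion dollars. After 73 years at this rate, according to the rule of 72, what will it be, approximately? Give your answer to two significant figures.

Doubling time ≈ 72/4.9 = 14.69 years.
73 years is 73/14.69 ≈ 4.97 doublings, a factor of 2^4.97 ≈ 31.34.
5.3 × 31.34 ≈ 170 trillion dollars.

roughly 170 trillion dollars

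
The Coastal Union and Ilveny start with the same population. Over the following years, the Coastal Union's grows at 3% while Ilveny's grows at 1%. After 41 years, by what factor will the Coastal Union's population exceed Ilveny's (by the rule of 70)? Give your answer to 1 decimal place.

Only the 2-point difference matters.
70/2 ≈ 35.00 years per doubling of the ratio; 41 years gives 1.17 doublings, so ≈ 2.3×.

approximately 2.3 times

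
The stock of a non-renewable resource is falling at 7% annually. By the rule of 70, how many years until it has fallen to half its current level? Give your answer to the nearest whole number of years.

≈ 10 years

Halving time ≈ 70 / 7 = 10.00 → 10 years.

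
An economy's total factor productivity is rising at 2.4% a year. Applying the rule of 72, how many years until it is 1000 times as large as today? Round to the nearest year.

At 2.4% it doubles every 72/2.4 ≈ 30.00 years.
Reaching 1000× takes log₂(1000) ≈ 9.97 doublings.
9.97 × 30.00 ≈ 299 years.

299 years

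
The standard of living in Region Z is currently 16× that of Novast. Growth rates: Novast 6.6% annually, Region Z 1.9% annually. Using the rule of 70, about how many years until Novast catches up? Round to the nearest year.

What matters is the difference: 4.7 pp.
Rule of 70 on the gap: the ratio halves every 70/4.7 ≈ 14.89 years.
A 16× gap closes after 4 halvings: 4 × 14.89 ≈ 60 years.

60 years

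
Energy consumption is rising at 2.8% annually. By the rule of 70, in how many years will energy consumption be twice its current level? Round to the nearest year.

70/2.8 ≈ 25.00, so it doubles roughly every 25 years.

≈ 25 years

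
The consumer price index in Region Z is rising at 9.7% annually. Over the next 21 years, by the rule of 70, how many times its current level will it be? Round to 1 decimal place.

Doubling time ≈ 70/9.7 = 7.22 years.
21 years / 7.22 ≈ 2.91 doublings → factor 2^2.91 ≈ 7.5.

approximately 7.5 times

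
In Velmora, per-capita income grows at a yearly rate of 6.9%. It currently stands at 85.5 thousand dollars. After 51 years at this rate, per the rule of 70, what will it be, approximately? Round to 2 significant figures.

about 2800 thousand dollars

Doubling time ≈ 70/6.9 = 10.14 years.
51 years is 51/10.14 ≈ 5.03 doublings, a factor of 2^5.03 ≈ 32.67.
85.5 × 32.67 ≈ 2800 thousand dollars.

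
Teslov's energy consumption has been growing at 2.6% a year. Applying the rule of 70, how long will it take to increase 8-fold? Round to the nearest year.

approximately 81 years

Doubling time ≈ 70/2.6 = 26.92 years.
8 = 2^3, so 3 doublings → 81 years.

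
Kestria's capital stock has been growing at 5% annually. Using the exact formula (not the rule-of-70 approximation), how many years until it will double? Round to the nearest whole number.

t = ln(2) / ln(1 + 0.05) = 0.6931 / 0.048790 ≈ 14.21.
≈ 14 years.

14 years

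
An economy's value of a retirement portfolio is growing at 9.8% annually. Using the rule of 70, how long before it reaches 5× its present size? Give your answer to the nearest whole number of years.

Doubling time ≈ 70/9.8 = 7.14 years.
5× is log₂ 5 ≈ 2.32 doublings, so ≈ 2.32 × 7.14 = 17 years.

17 years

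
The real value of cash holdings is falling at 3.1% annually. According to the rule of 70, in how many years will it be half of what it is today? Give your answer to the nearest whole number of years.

roughly 23 years

Falling at 3.1%, it halves about every 70/3.1 = 22.58 years.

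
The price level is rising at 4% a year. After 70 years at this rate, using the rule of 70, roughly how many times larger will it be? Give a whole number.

At 4% one doubling takes ≈ 17.50 years; 70 years is 4 of them, so ×16.

≈ 16 times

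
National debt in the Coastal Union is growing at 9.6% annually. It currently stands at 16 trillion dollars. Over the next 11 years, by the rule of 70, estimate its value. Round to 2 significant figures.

Doubling time ≈ 70/9.6 = 7.29 years.
11 years is 11/7.29 ≈ 1.51 doublings, a factor of 2^1.51 ≈ 2.85.
16 × 2.85 ≈ 46 trillion dollars.

46 trillion dollars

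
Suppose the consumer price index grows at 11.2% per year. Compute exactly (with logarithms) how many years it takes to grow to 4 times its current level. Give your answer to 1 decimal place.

t = ln(4) / ln(1 + 0.112) = 1.3863 / 0.106160 ≈ 13.06.

13.1 years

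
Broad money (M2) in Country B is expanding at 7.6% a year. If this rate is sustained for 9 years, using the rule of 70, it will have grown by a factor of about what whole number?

At 7.6% one doubling takes ≈ 9.21 years; 9 years is 1 of them, so ×2.

2 times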